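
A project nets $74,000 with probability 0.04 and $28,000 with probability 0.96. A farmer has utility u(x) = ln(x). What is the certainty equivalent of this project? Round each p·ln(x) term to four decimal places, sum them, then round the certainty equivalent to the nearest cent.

E[u] = 0.04·ln(74000) + 0.96·ln(28000) = 0.4485 + 9.8304 = 10.2789
CE = e^10.2789 ≈ 29111.83

$29,111.83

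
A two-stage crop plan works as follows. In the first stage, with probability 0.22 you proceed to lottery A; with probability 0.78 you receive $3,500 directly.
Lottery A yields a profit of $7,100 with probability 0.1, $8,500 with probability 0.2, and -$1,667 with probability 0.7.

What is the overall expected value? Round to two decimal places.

$3,003.48

EV(A) = 0.1 × 7100 + 0.2 × 8500 + 0.7 × (-1667) = 710 + 1700 − 1166.9 = 1243.1
Branch B: 3500 (certain)
Overall = 0.22 × 1243.1 + 0.78 × 3500 = 273.482 + 2730 = 3003.482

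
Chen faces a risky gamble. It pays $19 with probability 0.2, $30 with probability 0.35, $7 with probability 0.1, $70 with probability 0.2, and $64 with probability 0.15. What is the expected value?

EV = 0.2 × 19 + 0.35 × 30 + 0.1 × 7 + 0.2 × 70 + 0.15 × 64 = 3.8 + 10.5 + 0.7 + 14 + 9.6 = 38.6

$38.60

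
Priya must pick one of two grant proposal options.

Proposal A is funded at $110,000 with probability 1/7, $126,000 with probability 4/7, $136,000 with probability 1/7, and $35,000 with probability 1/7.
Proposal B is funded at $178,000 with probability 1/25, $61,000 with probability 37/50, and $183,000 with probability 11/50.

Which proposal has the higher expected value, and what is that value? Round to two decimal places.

Proposal A ($112,142.86)

Proposal A = 1/7 × 110000 + 4/7 × 126000 + 1/7 × 136000 + 1/7 × 35000 = 15714.2857 + 72000 + 19428.5714 + 5000 = 112142.8571
Proposal B = 1/25 × 178000 + 37/50 × 61000 + 11/50 × 183000 = 7120 + 45140 + 40260 = 92520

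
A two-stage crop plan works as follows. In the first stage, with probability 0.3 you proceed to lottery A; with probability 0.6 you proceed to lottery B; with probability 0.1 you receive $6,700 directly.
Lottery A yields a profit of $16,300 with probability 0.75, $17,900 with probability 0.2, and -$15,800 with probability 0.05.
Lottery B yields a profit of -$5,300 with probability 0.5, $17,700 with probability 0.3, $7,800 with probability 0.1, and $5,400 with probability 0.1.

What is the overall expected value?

EV(A) = 0.75 × 16300 + 0.2 × 17900 + 0.05 × (-15800) = 12225 + 3580 − 790 = 15015
EV(B) = 0.5 × (-5300) + 0.3 × 17700 + 0.1 × 7800 + 0.1 × 5400 = -2650 + 5310 + 780 + 540 = 3980
Branch C: 6700 (certain)
Overall = 0.3 × 15015 + 0.6 × 3980 + 0.1 × 6700 = 4504.5 + 2388 + 670 = 7562.5

$7,562.50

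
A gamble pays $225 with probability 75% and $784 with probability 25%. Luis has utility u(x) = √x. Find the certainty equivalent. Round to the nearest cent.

$333.06

E[u] = 0.75·√225 + 0.25·√784 = 0.75·15 + 0.25·28 = 18.25
CE = (18.25)² = 333.0625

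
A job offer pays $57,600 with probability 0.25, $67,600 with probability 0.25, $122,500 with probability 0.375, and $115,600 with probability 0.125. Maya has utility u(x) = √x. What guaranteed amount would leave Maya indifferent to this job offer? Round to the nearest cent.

E[u] = 0.25·√57600 + 0.25·√67600 + 0.375·√122500 + 0.125·√115600 = 0.25·240 + 0.25·260 + 0.375·350 + 0.125·340 = 298.75
CE = (298.75)² = 89251.5625

$89,251.56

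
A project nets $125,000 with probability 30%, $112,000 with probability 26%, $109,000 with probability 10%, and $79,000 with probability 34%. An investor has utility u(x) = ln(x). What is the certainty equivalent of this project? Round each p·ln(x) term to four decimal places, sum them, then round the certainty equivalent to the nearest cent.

E[u] = 0.3·ln(125000) + 0.26·ln(112000) + 0.1·ln(109000) + 0.34·ln(79000) = 3.5208 + 3.0228 + 1.1599 + 3.8342 = 11.5377
CE = e^11.5377 ≈ 102508.40

$102,508.40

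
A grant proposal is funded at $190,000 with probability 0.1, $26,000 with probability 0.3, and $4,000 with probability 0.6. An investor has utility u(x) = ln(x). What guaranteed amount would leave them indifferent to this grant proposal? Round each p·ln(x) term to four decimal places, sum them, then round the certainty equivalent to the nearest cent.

E[u] = 0.1·ln(190000) + 0.3·ln(26000) + 0.6·ln(4000) = 1.2155 + 3.0498 + 4.9764 = 9.2417
CE = e^9.2417 ≈ 10318.57

$10,318.57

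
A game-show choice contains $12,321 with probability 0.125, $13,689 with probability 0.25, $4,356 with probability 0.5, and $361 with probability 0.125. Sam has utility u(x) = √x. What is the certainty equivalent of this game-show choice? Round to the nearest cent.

E[u] = 0.125·√12321 + 0.25·√13689 + 0.5·√4356 + 0.125·√361 = 0.125·111 + 0.25·117 + 0.5·66 + 0.125·19 = 78.5
CE = (78.5)² = 6162.25

$6,162.25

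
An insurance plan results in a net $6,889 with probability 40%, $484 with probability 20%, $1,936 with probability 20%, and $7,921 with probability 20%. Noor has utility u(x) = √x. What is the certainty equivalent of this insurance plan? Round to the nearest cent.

E[u] = 0.4·√6889 + 0.2·√484 + 0.2·√1936 + 0.2·√7921 = 0.4·83 + 0.2·22 + 0.2·44 + 0.2·89 = 64.2
CE = (64.2)² = 4121.64

$4,121.64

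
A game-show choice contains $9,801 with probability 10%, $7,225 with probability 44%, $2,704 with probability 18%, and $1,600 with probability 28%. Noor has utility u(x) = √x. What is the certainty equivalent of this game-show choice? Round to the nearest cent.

$4,604.98

E[u] = 0.1·√9801 + 0.44·√7225 + 0.18·√2704 + 0.28·√1600 = 0.1·99 + 0.44·85 + 0.18·52 + 0.28·40 = 67.86
CE = (67.86)² = 4604.9796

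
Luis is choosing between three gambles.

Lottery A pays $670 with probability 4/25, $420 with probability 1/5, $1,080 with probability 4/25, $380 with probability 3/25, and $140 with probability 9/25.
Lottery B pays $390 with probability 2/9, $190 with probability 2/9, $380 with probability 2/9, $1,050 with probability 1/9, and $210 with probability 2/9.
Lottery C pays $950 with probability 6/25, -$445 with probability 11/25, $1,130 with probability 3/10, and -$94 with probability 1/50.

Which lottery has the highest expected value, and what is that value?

Lottery A ($460)

Lottery A = 4/25 × 670 + 1/5 × 420 + 4/25 × 1080 + 3/25 × 380 + 9/25 × 140 = 107.2 + 84 + 172.8 + 45.6 + 50.4 = 460
Lottery B = 2/9 × 390 + 2/9 × 190 + 2/9 × 380 + 1/9 × 1050 + 2/9 × 210 = 86.6667 + 42.2222 + 84.4444 + 116.6667 + 46.6667 = 376.6667
Lottery C = 6/25 × 950 + 11/25 × (-445) + 3/10 × 1130 + 1/50 × (-94) = 228 − 195.8 + 339 − 1.88 = 369.32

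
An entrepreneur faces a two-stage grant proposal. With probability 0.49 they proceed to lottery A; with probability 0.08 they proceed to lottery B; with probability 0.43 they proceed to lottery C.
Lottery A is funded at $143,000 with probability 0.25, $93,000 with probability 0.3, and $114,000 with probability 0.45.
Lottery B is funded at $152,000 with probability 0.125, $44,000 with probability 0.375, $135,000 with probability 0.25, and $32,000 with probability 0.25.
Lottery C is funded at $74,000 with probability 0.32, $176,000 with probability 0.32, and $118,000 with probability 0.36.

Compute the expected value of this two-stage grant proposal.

$115,171.90

EV(A) = 0.25 × 143000 + 0.3 × 93000 + 0.45 × 114000 = 35750 + 27900 + 51300 = 114950
EV(B) = 0.125 × 152000 + 0.375 × 44000 + 0.25 × 135000 + 0.25 × 32000 = 19000 + 16500 + 33750 + 8000 = 77250
EV(C) = 0.32 × 74000 + 0.32 × 176000 + 0.36 × 118000 = 23680 + 56320 + 42480 = 122480
Overall = 0.49 × 114950 + 0.08 × 77250 + 0.43 × 122480 = 56325.5 + 6180 + 52666.4 = 115171.9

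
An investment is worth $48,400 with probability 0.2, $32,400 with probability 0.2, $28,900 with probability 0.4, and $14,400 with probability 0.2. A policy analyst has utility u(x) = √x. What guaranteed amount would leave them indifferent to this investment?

E[u] = 0.2·√48400 + 0.2·√32400 + 0.4·√28900 + 0.2·√14400 = 0.2·220 + 0.2·180 + 0.4·170 + 0.2·120 = 172
CE = (172)² = 29584

$29,584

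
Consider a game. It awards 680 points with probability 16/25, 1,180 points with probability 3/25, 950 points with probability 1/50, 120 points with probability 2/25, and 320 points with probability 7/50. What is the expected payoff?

650.2 points

EV = 16/25 × 680 + 3/25 × 1180 + 1/50 × 950 + 2/25 × 120 + 7/50 × 320 = 435.2 + 141.6 + 19 + 9.6 + 44.8 = 650.2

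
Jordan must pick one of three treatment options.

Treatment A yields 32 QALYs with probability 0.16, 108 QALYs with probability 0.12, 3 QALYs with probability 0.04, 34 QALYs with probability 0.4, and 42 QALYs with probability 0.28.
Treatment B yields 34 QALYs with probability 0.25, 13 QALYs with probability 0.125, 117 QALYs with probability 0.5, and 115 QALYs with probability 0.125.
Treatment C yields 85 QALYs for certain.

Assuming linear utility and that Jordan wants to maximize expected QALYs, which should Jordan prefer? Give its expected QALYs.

Treatment C (85 QALYs)

Treatment A = 0.16 × 32 + 0.12 × 108 + 0.04 × 3 + 0.4 × 34 + 0.28 × 42 = 5.12 + 12.96 + 0.12 + 13.6 + 11.76 = 43.56
Treatment B = 0.25 × 34 + 0.125 × 13 + 0.5 × 117 + 0.125 × 115 = 8.5 + 1.625 + 58.5 + 14.375 = 83
Treatment C: 85 (certain)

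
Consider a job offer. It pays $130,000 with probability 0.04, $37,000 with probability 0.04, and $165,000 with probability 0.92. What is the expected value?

$158,480

EV = 0.04 × 130000 + 0.04 × 37000 + 0.92 × 165000 = 5200 + 1480 + 151800 = 158480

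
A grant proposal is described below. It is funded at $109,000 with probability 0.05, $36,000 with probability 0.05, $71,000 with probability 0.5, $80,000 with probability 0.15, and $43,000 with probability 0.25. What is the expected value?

EV = 0.05 × 109000 + 0.05 × 36000 + 0.5 × 71000 + 0.15 × 80000 + 0.25 × 43000 = 5450 + 1800 + 35500 + 12000 + 10750 = 65500

$65,500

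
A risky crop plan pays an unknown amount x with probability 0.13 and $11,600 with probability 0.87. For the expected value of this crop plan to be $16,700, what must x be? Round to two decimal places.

0.13·x + 0.87·11600 = 16700
0.13·x = 16700 − 10092 = 6608
x = 6608 / 0.13 = 50830.7692

x = $50,830.77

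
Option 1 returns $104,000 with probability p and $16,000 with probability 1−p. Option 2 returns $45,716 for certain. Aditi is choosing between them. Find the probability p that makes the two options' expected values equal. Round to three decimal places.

p·104000 + (1−p)·16000 = 45716
88000p + 16000 = 45716
p = (45716 − 16000) / 88000

p = 0.338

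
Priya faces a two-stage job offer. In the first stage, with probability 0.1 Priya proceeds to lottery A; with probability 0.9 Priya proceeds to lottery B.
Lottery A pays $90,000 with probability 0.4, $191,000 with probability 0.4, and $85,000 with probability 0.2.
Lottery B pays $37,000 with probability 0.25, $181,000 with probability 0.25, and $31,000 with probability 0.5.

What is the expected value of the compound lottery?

$75,940

EV(A) = 0.4 × 90000 + 0.4 × 191000 + 0.2 × 85000 = 36000 + 76400 + 17000 = 129400
EV(B) = 0.25 × 37000 + 0.25 × 181000 + 0.5 × 31000 = 9250 + 45250 + 15500 = 70000
Overall = 0.1 × 129400 + 0.9 × 70000 = 12940 + 63000 = 75940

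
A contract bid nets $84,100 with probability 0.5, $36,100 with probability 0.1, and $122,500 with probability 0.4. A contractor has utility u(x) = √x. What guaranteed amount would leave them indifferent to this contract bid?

E[u] = 0.5·√84100 + 0.1·√36100 + 0.4·√122500 = 0.5·290 + 0.1·190 + 0.4·350 = 304
CE = (304)² = 92416

$92,416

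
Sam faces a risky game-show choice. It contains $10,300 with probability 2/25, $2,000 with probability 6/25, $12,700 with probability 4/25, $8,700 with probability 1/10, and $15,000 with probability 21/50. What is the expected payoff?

EV = 2/25 × 10300 + 6/25 × 2000 + 4/25 × 12700 + 1/10 × 8700 + 21/50 × 15000 = 824 + 480 + 2032 + 870 + 6300 = 10506

$10,506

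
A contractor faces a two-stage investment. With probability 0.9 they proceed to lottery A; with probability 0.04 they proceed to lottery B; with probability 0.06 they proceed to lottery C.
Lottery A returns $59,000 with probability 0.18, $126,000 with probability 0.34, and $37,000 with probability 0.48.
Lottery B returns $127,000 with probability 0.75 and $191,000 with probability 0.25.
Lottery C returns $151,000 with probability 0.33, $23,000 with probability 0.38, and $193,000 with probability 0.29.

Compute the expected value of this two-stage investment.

EV(A) = 0.18 × 59000 + 0.34 × 126000 + 0.48 × 37000 = 10620 + 42840 + 17760 = 71220
EV(B) = 0.75 × 127000 + 0.25 × 191000 = 95250 + 47750 = 143000
EV(C) = 0.33 × 151000 + 0.38 × 23000 + 0.29 × 193000 = 49830 + 8740 + 55970 = 114540
Overall = 0.9 × 71220 + 0.04 × 143000 + 0.06 × 114540 = 64098 + 5720 + 6872.4 = 76690.4

$76,690.40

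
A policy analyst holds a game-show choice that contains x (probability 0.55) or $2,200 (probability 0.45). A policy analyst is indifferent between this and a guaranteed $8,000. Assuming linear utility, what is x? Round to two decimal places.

0.55·x + 0.45·2200 = 8000
0.55·x = 8000 − 990 = 7010
x = 7010 / 0.55 = 12745.4545

x = $12,745.45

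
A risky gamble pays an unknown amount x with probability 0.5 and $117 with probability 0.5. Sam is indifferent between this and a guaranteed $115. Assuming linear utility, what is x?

x = $113

0.5·x + 0.5·117 = 115
0.5·x = 115 − 58.5 = 56.5
x = 56.5 / 0.5 = 113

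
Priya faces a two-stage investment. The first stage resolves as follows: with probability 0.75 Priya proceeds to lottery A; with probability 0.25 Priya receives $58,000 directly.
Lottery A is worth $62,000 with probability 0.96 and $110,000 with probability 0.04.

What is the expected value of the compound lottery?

$62,440

EV(A) = 0.96 × 62000 + 0.04 × 110000 = 59520 + 4400 = 63920
Branch B: 58000 (certain)
Overall = 0.75 × 63920 + 0.25 × 58000 = 47940 + 14500 = 62440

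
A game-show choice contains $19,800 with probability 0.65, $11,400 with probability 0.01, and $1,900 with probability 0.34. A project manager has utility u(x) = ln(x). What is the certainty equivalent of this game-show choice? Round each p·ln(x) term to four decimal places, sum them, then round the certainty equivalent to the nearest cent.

$8,875.06

E[u] = 0.65·ln(19800) + 0.01·ln(11400) + 0.34·ln(1900) = 6.4307 + 0.0934 + 2.5669 = 9.0910
CE = e^9.0910 ≈ 8875.06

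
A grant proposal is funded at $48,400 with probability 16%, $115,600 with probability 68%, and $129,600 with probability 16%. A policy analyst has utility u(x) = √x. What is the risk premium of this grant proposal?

E[u] = 0.16·√48400 + 0.68·√115600 + 0.16·√129600 = 0.16·220 + 0.68·340 + 0.16·360 = 324
CE = (324)² = 104976
Risk premium = EV − CE = 107088 − 104976 = 2112

$2,112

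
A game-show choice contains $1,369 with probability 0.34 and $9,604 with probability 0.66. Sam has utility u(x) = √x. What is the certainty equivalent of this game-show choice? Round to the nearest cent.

$5,969.11

E[u] = 0.34·√1369 + 0.66·√9604 = 0.34·37 + 0.66·98 = 77.26
CE = (77.26)² = 5969.1076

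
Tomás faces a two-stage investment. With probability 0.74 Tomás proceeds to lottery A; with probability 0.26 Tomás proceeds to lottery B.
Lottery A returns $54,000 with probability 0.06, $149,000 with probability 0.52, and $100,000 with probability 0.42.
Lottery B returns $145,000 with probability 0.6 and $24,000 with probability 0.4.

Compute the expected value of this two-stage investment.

$115,928.80

EV(A) = 0.06 × 54000 + 0.52 × 149000 + 0.42 × 100000 = 3240 + 77480 + 42000 = 122720
EV(B) = 0.6 × 145000 + 0.4 × 24000 = 87000 + 9600 = 96600
Overall = 0.74 × 122720 + 0.26 × 96600 = 90812.8 + 25116 = 115928.8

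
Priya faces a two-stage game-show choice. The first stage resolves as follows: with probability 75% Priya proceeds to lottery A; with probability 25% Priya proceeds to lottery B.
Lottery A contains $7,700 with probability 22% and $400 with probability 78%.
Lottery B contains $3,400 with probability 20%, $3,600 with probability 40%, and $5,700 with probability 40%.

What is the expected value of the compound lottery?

EV(A) = 0.22 × 7700 + 0.78 × 400 = 1694 + 312 = 2006
EV(B) = 0.2 × 3400 + 0.4 × 3600 + 0.4 × 5700 = 680 + 1440 + 2280 = 4400
Overall = 0.75 × 2006 + 0.25 × 4400 = 1504.5 + 1100 = 2604.5

$2,604.50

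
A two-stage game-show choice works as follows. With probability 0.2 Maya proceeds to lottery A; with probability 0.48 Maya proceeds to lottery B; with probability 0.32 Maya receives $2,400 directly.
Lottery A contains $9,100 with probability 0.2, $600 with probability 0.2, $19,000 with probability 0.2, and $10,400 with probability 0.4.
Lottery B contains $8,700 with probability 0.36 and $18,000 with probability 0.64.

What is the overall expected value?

EV(A) = 0.2 × 9100 + 0.2 × 600 + 0.2 × 19000 + 0.4 × 10400 = 1820 + 120 + 3800 + 4160 = 9900
EV(B) = 0.36 × 8700 + 0.64 × 18000 = 3132 + 11520 = 14652
Branch C: 2400 (certain)
Overall = 0.2 × 9900 + 0.48 × 14652 + 0.32 × 2400 = 1980 + 7032.96 + 768 = 9780.96

$9,780.96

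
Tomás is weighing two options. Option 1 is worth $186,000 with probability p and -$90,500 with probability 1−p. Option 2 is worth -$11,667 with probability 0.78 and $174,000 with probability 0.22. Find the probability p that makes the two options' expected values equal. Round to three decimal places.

p = 0.433

EV(Option 2) = 0.78 × (-11667) + 0.22 × 174000 = -9100.26 + 38280 = 29179.74
p·186000 + (1−p)·(-90500) = 29179.74
276500p − 90500 = 29179.74
p = (29179.74 + 90500) / 276500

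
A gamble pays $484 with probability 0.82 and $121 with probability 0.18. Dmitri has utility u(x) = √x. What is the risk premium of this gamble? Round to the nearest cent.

E[u] = 0.82·√484 + 0.18·√121 = 0.82·22 + 0.18·11 = 20.02
CE = (20.02)² = 400.8004
Risk premium = EV − CE = 418.66 − 400.8004 = 17.8596

$17.86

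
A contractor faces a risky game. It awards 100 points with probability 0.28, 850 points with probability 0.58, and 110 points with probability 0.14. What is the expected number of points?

EV = 0.28 × 100 + 0.58 × 850 + 0.14 × 110 = 28 + 493 + 15.4 = 536.4

536.4 points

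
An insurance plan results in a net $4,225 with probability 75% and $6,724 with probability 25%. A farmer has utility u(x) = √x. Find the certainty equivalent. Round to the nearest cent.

E[u] = 0.75·√4225 + 0.25·√6724 = 0.75·65 + 0.25·82 = 69.25
CE = (69.25)² = 4795.5625

$4,795.56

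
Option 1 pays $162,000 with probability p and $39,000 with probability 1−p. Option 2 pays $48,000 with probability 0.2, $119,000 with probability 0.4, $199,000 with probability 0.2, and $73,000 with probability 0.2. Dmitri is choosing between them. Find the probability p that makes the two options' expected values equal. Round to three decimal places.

p = 0.590

EV(Option 2) = 0.2 × 48000 + 0.4 × 119000 + 0.2 × 199000 + 0.2 × 73000 = 9600 + 47600 + 39800 + 14600 = 111600
p·162000 + (1−p)·39000 = 111600
123000p + 39000 = 111600
p = (111600 − 39000) / 123000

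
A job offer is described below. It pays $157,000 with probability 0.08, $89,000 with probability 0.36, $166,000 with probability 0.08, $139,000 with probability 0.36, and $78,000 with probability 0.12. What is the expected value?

EV = 0.08 × 157000 + 0.36 × 89000 + 0.08 × 166000 + 0.36 × 139000 + 0.12 × 78000 = 12560 + 32040 + 13280 + 50040 + 9360 = 117280

$117,280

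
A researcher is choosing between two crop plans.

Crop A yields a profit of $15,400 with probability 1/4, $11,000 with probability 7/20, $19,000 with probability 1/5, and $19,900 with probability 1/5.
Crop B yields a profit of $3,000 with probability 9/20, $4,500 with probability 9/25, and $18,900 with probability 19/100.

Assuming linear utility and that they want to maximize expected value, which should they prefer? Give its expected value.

Crop A = 1/4 × 15400 + 7/20 × 11000 + 1/5 × 19000 + 1/5 × 19900 = 3850 + 3850 + 3800 + 3980 = 15480
Crop B = 9/20 × 3000 + 9/25 × 4500 + 19/100 × 18900 = 1350 + 1620 + 3591 = 6561

Crop A ($15,480)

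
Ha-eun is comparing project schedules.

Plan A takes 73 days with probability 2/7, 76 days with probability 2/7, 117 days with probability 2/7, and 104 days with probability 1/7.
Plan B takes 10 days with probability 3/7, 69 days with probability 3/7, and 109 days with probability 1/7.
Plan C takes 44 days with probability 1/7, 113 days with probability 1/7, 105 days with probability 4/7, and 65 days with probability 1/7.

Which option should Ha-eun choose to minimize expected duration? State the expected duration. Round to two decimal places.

Plan A = 2/7 × 73 + 2/7 × 76 + 2/7 × 117 + 1/7 × 104 = 20.8571 + 21.7143 + 33.4286 + 14.8571 = 90.8571
Plan B = 3/7 × 10 + 3/7 × 69 + 1/7 × 109 = 4.2857 + 29.5714 + 15.5714 = 49.4286
Plan C = 1/7 × 44 + 1/7 × 113 + 4/7 × 105 + 1/7 × 65 = 6.2857 + 16.1429 + 60 + 9.2857 = 91.7143

Plan B (49.43 days)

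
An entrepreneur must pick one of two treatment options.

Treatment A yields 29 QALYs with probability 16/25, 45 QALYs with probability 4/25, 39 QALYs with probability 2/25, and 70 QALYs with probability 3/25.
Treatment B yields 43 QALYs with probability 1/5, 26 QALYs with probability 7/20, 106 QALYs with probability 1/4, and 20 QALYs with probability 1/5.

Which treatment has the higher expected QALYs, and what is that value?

Treatment B (48.2 QALYs)

Treatment A = 16/25 × 29 + 4/25 × 45 + 2/25 × 39 + 3/25 × 70 = 18.56 + 7.2 + 3.12 + 8.4 = 37.28
Treatment B = 1/5 × 43 + 7/20 × 26 + 1/4 × 106 + 1/5 × 20 = 8.6 + 9.1 + 26.5 + 4 = 48.2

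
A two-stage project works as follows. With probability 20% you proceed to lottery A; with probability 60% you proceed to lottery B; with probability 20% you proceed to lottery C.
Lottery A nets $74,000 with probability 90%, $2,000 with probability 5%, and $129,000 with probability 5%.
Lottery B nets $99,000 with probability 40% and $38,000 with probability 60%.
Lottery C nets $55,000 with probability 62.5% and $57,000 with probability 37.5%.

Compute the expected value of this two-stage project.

EV(A) = 0.9 × 74000 + 0.05 × 2000 + 0.05 × 129000 = 66600 + 100 + 6450 = 73150
EV(B) = 0.4 × 99000 + 0.6 × 38000 = 39600 + 22800 = 62400
EV(C) = 0.625 × 55000 + 0.375 × 57000 = 34375 + 21375 = 55750
Overall = 0.2 × 73150 + 0.6 × 62400 + 0.2 × 55750 = 14630 + 37440 + 11150 = 63220

$63,220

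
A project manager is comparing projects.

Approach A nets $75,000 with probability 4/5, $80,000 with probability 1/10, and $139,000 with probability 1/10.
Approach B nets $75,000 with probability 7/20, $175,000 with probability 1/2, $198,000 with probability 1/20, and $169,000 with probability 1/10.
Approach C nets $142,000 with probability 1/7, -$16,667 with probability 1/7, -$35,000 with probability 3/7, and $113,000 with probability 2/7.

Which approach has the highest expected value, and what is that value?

Approach B ($140,550)

Approach A = 4/5 × 75000 + 1/10 × 80000 + 1/10 × 139000 = 60000 + 8000 + 13900 = 81900
Approach B = 7/20 × 75000 + 1/2 × 175000 + 1/20 × 198000 + 1/10 × 169000 = 26250 + 87500 + 9900 + 16900 = 140550
Approach C = 1/7 × 142000 + 1/7 × (-16667) + 3/7 × (-35000) + 2/7 × 113000 = 20285.7143 − 2381 − 15000 + 32285.7143 = 35190.4286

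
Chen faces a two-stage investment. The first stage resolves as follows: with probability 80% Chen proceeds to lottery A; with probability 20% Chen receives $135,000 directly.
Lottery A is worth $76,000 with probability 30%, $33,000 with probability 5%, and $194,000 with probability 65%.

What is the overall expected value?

EV(A) = 0.3 × 76000 + 0.05 × 33000 + 0.65 × 194000 = 22800 + 1650 + 126100 = 150550
Branch B: 135000 (certain)
Overall = 0.8 × 150550 + 0.2 × 135000 = 120440 + 27000 = 147440

$147,440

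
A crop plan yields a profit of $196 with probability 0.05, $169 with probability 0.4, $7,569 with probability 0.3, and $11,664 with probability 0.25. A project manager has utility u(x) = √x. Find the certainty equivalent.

E[u] = 0.05·√196 + 0.4·√169 + 0.3·√7569 + 0.25·√11664 = 0.05·14 + 0.4·13 + 0.3·87 + 0.25·108 = 59
CE = (59)² = 3481

$3,481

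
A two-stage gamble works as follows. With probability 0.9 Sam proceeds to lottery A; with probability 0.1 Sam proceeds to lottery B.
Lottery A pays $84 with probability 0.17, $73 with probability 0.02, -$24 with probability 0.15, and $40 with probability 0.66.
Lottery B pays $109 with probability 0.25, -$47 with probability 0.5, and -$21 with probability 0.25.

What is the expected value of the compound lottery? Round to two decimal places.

EV(A) = 0.17 × 84 + 0.02 × 73 + 0.15 × (-24) + 0.66 × 40 = 14.28 + 1.46 − 3.6 + 26.4 = 38.54
EV(B) = 0.25 × 109 + 0.5 × (-47) + 0.25 × (-21) = 27.25 − 23.5 − 5.25 = -1.5
Overall = 0.9 × 38.54 + 0.1 × (-1.5) = 34.686 − 0.15 = 34.536

$34.54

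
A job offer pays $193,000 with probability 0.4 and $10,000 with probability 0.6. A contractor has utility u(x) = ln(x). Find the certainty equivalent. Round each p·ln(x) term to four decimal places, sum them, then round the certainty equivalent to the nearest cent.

$32,676.13

E[u] = 0.4·ln(193000) + 0.6·ln(10000) = 4.8682 + 5.5262 = 10.3944
CE = e^10.3944 ≈ 32676.13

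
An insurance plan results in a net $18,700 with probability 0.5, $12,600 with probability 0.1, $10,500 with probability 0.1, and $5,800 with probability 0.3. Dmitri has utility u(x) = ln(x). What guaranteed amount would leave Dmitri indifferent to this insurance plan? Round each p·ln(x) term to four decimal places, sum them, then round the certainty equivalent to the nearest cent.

$11,941.80

E[u] = 0.5·ln(18700) + 0.1·ln(12600) + 0.1·ln(10500) + 0.3·ln(5800) = 4.9181 + 0.9441 + 0.9259 + 2.5997 = 9.3878
CE = e^9.3878 ≈ 11941.80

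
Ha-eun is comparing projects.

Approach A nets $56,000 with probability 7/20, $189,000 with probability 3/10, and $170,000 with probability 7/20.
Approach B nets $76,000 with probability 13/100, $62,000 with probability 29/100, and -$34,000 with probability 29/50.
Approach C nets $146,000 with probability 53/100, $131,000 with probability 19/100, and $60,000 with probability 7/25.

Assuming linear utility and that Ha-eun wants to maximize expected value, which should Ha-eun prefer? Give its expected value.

Approach A = 7/20 × 56000 + 3/10 × 189000 + 7/20 × 170000 = 19600 + 56700 + 59500 = 135800
Approach B = 13/100 × 76000 + 29/100 × 62000 + 29/50 × (-34000) = 9880 + 17980 − 19720 = 8140
Approach C = 53/100 × 146000 + 19/100 × 131000 + 7/25 × 60000 = 77380 + 24890 + 16800 = 119070

Approach A ($135,800)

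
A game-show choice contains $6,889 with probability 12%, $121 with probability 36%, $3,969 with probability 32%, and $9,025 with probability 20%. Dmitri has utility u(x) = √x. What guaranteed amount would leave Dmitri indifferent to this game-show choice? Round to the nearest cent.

$2,817.49

E[u] = 0.12·√6889 + 0.36·√121 + 0.32·√3969 + 0.2·√9025 = 0.12·83 + 0.36·11 + 0.32·63 + 0.2·95 = 53.08
CE = (53.08)² = 2817.4864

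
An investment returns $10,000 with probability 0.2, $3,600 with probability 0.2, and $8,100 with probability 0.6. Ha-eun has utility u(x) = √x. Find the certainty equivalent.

E[u] = 0.2·√10000 + 0.2·√3600 + 0.6·√8100 = 0.2·100 + 0.2·60 + 0.6·90 = 86
CE = (86)² = 7396

$7,396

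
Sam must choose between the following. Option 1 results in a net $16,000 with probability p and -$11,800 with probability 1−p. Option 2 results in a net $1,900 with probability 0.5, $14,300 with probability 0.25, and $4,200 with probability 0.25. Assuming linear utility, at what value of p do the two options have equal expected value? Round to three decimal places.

p = 0.625

EV(Option 2) = 0.5 × 1900 + 0.25 × 14300 + 0.25 × 4200 = 950 + 3575 + 1050 = 5575
p·16000 + (1−p)·(-11800) = 5575
27800p − 11800 = 5575
p = (5575 + 11800) / 27800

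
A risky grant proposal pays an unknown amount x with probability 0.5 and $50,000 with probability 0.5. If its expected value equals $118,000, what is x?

0.5·x + 0.5·50000 = 118000
0.5·x = 118000 − 25000 = 93000
x = 93000 / 0.5 = 186000

x = $186,000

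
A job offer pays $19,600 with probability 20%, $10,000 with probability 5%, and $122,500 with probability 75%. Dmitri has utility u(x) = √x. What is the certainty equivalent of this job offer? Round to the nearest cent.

$87,320.25

E[u] = 0.2·√19600 + 0.05·√10000 + 0.75·√122500 = 0.2·140 + 0.05·100 + 0.75·350 = 295.5
CE = (295.5)² = 87320.25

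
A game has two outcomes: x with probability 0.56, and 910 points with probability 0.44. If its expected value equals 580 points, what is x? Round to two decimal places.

0.56·x + 0.44·910 = 580
0.56·x = 580 − 400.4 = 179.6
x = 179.6 / 0.56 = 320.7143

x = 320.71 points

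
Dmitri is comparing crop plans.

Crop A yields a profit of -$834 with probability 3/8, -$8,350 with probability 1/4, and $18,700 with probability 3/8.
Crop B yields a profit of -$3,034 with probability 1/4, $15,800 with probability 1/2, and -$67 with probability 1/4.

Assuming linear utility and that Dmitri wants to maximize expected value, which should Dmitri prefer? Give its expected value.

Crop A = 3/8 × (-834) + 1/4 × (-8350) + 3/8 × 18700 = -312.75 − 2087.5 + 7012.5 = 4612.25
Crop B = 1/4 × (-3034) + 1/2 × 15800 + 1/4 × (-67) = -758.5 + 7900 − 16.75 = 7124.75

Crop B ($7,124.75)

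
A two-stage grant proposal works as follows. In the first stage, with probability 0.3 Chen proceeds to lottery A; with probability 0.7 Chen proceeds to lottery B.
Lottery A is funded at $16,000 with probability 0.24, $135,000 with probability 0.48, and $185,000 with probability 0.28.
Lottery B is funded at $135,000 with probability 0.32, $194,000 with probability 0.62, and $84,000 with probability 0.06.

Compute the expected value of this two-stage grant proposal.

$154,096

EV(A) = 0.24 × 16000 + 0.48 × 135000 + 0.28 × 185000 = 3840 + 64800 + 51800 = 120440
EV(B) = 0.32 × 135000 + 0.62 × 194000 + 0.06 × 84000 = 43200 + 120280 + 5040 = 168520
Overall = 0.3 × 120440 + 0.7 × 168520 = 36132 + 117964 = 154096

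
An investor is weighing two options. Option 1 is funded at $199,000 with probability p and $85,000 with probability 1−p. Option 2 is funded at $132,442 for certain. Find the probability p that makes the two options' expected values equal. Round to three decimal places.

p = 0.416

p·199000 + (1−p)·85000 = 132442
114000p + 85000 = 132442
p = (132442 − 85000) / 114000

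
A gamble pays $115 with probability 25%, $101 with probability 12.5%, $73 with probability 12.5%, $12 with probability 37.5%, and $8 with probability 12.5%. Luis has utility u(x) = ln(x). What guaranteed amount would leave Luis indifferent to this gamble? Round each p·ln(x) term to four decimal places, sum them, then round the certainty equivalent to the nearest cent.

E[u] = 0.25·ln(115) + 0.125·ln(101) + 0.125·ln(73) + 0.375·ln(12) + 0.125·ln(8) = 1.1862 + 0.5769 + 0.5363 + 0.9318 + 0.2599 = 3.4911
CE = e^3.4911 ≈ 32.82

$32.82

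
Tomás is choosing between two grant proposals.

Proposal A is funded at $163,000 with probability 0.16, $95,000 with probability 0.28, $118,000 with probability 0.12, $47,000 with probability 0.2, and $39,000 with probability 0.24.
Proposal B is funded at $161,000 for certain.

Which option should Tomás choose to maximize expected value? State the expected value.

Proposal A = 0.16 × 163000 + 0.28 × 95000 + 0.12 × 118000 + 0.2 × 47000 + 0.24 × 39000 = 26080 + 26600 + 14160 + 9400 + 9360 = 85600
Proposal B: 161000 (certain)

Proposal B ($161,000)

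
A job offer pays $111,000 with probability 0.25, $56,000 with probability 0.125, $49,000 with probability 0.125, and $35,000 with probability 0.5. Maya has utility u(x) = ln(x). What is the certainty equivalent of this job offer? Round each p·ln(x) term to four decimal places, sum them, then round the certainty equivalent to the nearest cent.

$51,657.98

E[u] = 0.25·ln(111000) + 0.125·ln(56000) + 0.125·ln(49000) + 0.5·ln(35000) = 2.9043 + 1.3666 + 1.3499 + 5.2316 = 10.8524
CE = e^10.8524 ≈ 51657.98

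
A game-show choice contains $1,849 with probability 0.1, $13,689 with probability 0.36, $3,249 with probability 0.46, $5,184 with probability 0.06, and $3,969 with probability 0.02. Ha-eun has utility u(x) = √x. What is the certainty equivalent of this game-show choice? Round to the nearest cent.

E[u] = 0.1·√1849 + 0.36·√13689 + 0.46·√3249 + 0.06·√5184 + 0.02·√3969 = 0.1·43 + 0.36·117 + 0.46·57 + 0.06·72 + 0.02·63 = 78.22
CE = (78.22)² = 6118.3684

$6,118.37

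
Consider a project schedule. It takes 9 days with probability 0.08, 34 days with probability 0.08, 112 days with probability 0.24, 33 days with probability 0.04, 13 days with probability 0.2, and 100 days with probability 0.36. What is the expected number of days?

EV = 0.08 × 9 + 0.08 × 34 + 0.24 × 112 + 0.04 × 33 + 0.2 × 13 + 0.36 × 100 = 0.72 + 2.72 + 26.88 + 1.32 + 2.6 + 36 = 70.24

70.24 days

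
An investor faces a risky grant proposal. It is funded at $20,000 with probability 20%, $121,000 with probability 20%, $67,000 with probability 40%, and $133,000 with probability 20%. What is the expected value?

$81,600

EV = 0.2 × 20000 + 0.2 × 121000 + 0.4 × 67000 + 0.2 × 133000 = 4000 + 24200 + 26800 + 26600 = 81600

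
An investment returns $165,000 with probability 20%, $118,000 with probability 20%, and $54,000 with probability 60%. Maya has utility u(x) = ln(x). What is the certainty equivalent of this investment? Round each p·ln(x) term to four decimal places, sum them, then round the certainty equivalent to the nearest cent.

E[u] = 0.2·ln(165000) + 0.2·ln(118000) + 0.6·ln(54000) = 2.4027 + 2.3357 + 6.5380 = 11.2764
CE = e^11.2764 ≈ 78936.58

$78,936.58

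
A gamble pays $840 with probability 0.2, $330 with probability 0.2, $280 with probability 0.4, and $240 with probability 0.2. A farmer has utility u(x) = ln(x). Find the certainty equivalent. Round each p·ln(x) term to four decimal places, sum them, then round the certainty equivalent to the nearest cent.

E[u] = 0.2·ln(840) + 0.2·ln(330) + 0.4·ln(280) + 0.2·ln(240) = 1.3467 + 1.1598 + 2.2539 + 1.0961 = 5.8565
CE = e^5.8565 ≈ 349.50

$349.50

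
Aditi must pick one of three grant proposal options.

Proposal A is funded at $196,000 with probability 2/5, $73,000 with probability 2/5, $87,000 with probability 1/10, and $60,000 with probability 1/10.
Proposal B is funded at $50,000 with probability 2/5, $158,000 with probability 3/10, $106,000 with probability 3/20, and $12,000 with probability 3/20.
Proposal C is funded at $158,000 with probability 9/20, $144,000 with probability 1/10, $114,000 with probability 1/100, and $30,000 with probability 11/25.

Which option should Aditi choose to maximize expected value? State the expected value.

Proposal A ($122,300)

Proposal A = 2/5 × 196000 + 2/5 × 73000 + 1/10 × 87000 + 1/10 × 60000 = 78400 + 29200 + 8700 + 6000 = 122300
Proposal B = 2/5 × 50000 + 3/10 × 158000 + 3/20 × 106000 + 3/20 × 12000 = 20000 + 47400 + 15900 + 1800 = 85100
Proposal C = 9/20 × 158000 + 1/10 × 144000 + 1/100 × 114000 + 11/25 × 30000 = 71100 + 14400 + 1140 + 13200 = 99840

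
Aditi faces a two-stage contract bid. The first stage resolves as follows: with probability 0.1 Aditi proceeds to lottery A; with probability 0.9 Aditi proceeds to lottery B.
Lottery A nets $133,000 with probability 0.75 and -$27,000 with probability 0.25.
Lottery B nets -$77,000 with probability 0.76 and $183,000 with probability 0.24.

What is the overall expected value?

-$3,840

EV(A) = 0.75 × 133000 + 0.25 × (-27000) = 99750 − 6750 = 93000
EV(B) = 0.76 × (-77000) + 0.24 × 183000 = -58520 + 43920 = -14600
Overall = 0.1 × 93000 + 0.9 × (-14600) = 9300 − 13140 = -3840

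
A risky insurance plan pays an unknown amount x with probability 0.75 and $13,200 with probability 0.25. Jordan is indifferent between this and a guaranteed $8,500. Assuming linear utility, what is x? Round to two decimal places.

0.75·x + 0.25·13200 = 8500
0.75·x = 8500 − 3300 = 5200
x = 5200 / 0.75 = 6933.3333

x = $6,933.33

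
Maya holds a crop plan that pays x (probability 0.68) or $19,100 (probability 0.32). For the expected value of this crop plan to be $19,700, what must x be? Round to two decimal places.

0.68·x + 0.32·19100 = 19700
0.68·x = 19700 − 6112 = 13588
x = 13588 / 0.68 = 19982.3529

x = $19,982.35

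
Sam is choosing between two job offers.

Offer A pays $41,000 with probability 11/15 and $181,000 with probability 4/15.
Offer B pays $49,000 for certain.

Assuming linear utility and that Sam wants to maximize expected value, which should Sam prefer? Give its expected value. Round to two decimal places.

Offer A ($78,333.33)

Offer A = 11/15 × 41000 + 4/15 × 181000 = 30066.6667 + 48266.6667 = 78333.3333
Offer B: 49000 (certain)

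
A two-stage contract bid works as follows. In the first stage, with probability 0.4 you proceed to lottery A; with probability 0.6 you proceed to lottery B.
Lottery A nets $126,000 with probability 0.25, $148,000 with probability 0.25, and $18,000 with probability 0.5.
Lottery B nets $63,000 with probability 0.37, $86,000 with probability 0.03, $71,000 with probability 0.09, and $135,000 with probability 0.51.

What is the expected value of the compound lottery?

EV(A) = 0.25 × 126000 + 0.25 × 148000 + 0.5 × 18000 = 31500 + 37000 + 9000 = 77500
EV(B) = 0.37 × 63000 + 0.03 × 86000 + 0.09 × 71000 + 0.51 × 135000 = 23310 + 2580 + 6390 + 68850 = 101130
Overall = 0.4 × 77500 + 0.6 × 101130 = 31000 + 60678 = 91678

$91,678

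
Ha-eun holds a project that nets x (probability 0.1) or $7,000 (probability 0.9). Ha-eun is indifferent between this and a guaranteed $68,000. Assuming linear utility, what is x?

x = $617,000

0.1·x + 0.9·7000 = 68000
0.1·x = 68000 − 6300 = 61700
x = 61700 / 0.1 = 617000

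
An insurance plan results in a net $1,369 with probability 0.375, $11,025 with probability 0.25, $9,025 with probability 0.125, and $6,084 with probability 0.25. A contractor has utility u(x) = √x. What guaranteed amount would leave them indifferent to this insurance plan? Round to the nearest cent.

$5,112.25

E[u] = 0.375·√1369 + 0.25·√11025 + 0.125·√9025 + 0.25·√6084 = 0.375·37 + 0.25·105 + 0.125·95 + 0.25·78 = 71.5
CE = (71.5)² = 5112.25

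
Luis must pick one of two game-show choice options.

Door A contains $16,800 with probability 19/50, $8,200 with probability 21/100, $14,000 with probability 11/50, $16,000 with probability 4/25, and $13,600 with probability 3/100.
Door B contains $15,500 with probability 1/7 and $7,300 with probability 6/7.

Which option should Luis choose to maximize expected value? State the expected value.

Door A = 19/50 × 16800 + 21/100 × 8200 + 11/50 × 14000 + 4/25 × 16000 + 3/100 × 13600 = 6384 + 1722 + 3080 + 2560 + 408 = 14154
Door B = 1/7 × 15500 + 6/7 × 7300 = 2214.2857 + 6257.1429 = 8471.4286

Door A ($14,154)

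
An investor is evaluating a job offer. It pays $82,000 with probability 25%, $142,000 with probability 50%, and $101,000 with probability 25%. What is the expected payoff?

$116,750

EV = 0.25 × 82000 + 0.5 × 142000 + 0.25 × 101000 = 20500 + 71000 + 25250 = 116750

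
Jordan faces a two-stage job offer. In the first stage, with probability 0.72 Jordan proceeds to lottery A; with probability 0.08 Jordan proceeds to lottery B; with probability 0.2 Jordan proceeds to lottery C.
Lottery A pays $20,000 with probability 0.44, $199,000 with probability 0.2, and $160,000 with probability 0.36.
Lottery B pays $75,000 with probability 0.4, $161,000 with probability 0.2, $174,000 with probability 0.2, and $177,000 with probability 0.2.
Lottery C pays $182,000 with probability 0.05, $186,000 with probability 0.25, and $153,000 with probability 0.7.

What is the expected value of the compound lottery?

EV(A) = 0.44 × 20000 + 0.2 × 199000 + 0.36 × 160000 = 8800 + 39800 + 57600 = 106200
EV(B) = 0.4 × 75000 + 0.2 × 161000 + 0.2 × 174000 + 0.2 × 177000 = 30000 + 32200 + 34800 + 35400 = 132400
EV(C) = 0.05 × 182000 + 0.25 × 186000 + 0.7 × 153000 = 9100 + 46500 + 107100 = 162700
Overall = 0.72 × 106200 + 0.08 × 132400 + 0.2 × 162700 = 76464 + 10592 + 32540 = 119596

$119,596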